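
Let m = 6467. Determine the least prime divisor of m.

6467 is odd.
Digit sum 23, not divisible by 3.
Ends in 7: not divisible by 5.
7: 6467 = 7·923 + 6
11: 6467 = 11·587 + 10
13: 6467 = 13·497 + 6
17: 6467 = 17·380 + 7
19: 6467 = 19·340 + 7
23: 6467 = 23·281 + 4
29: 6467 = 29·223

29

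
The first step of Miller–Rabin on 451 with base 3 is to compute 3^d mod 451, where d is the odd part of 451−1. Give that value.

451 − 1 = 450 = 2^1 · 225, so d = 225.
3^1 ≡ 3 (mod 451)
3^2 ≡ 3^2 = 9 ≡ 9 (mod 451)
3^4 ≡ 9^2 = 81 ≡ 81 (mod 451)
3^8 ≡ 81^2 = 6561 ≡ 247 (mod 451)
3^16 ≡ 247^2 = 61009 ≡ 124 (mod 451)
3^32 ≡ 124^2 = 15376 ≡ 42 (mod 451)
3^64 ≡ 42^2 = 1764 ≡ 411 (mod 451)
3^128 ≡ 411^2 = 168921 ≡ 247 (mod 451)
225 = 128 + 64 + 32 + 1 in binary powers of 2.
So 3^225 ≡ 247 · 411 · 42 · 3 ≡ 331 (mod 451).
Squaring chain: 331; never reaches −1, so base 3 is a Miller–Rabin witness that 451 is composite.

331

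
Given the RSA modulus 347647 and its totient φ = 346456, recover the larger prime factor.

683

φ(n) = (p−1)(q−1) = n − (p+q) + 1, so p + q = 347647 − 346456 + 1 = 1192.
p and q are the roots of t² − 1192t + 347647 = 0.
Discriminant: 1192² − 4·347647 = 1420864 − 1390588 = 30276; √30276 = 174.
q = (1192 − 174)/2 = 509, p = (1192 + 174)/2 = 683.
Check: 509 · 683 = 347647.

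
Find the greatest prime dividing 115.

115 = 5 · 23
23 is prime.
So 115 = 5 · 23; the largest prime factor is 23.

23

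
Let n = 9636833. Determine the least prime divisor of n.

9636833 is odd.
Digit sum 38, not divisible by 3.
Ends in 3: not divisible by 5.
7: 9636833 = 7·1376690 + 3
11: 9636833 = 11·876075 + 8
13: 9636833 = 13·741294 + 11
17: 9636833 = 17·566872 + 9
19: 9636833 = 19·507201 + 14
23: 9636833 = 23·418992 + 17
29: 9636833 = 29·332304 + 17
31: 9636833 = 31·310865 + 18
37: 9636833 = 37·260454 + 35
41: 9636833 = 41·235044 + 29
43: 9636833 = 43·224112 + 17
47: 9636833 = 47·205039

47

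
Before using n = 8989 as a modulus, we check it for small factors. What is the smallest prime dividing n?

8989 is odd.
Digit sum 34, not divisible by 3.
Ends in 9: not divisible by 5.
7: 8989 = 7·1284 + 1
11: 8989 = 11·817 + 2
13: 8989 = 13·691 + 6
17: 8989 = 17·528 + 13
19: 8989 = 19·473 + 2
23: 8989 = 23·390 + 19
29: 8989 = 29·309 + 28
31: 8989 = 31·289 + 30
37: 8989 = 37·242 + 35
41: 8989 = 41·219 + 10
43: 8989 = 43·209 + 2
47: 8989 = 47·191 + 12
53: 8989 = 53·169 + 32
59: 8989 = 59·152 + 21
61: 8989 = 61·147 + 22
67: 8989 = 67·134 + 11
71: 8989 = 71·126 + 43
73: 8989 = 73·123 + 10
79: 8989 = 79·113 + 62
83: 8989 = 83·108 + 25
89: 8989 = 89·101

89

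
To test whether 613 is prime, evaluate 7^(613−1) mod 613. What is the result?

7^1 ≡ 7 (mod 613)
7^2 ≡ 7^2 = 49 ≡ 49 (mod 613)
7^4 ≡ 49^2 = 2401 ≡ 562 (mod 613)
7^8 ≡ 562^2 = 315844 ≡ 149 (mod 613)
7^16 ≡ 149^2 = 22201 ≡ 133 (mod 613)
7^32 ≡ 133^2 = 17689 ≡ 525 (mod 613)
7^64 ≡ 525^2 = 275625 ≡ 388 (mod 613)
7^128 ≡ 388^2 = 150544 ≡ 359 (mod 613)
7^256 ≡ 359^2 = 128881 ≡ 151 (mod 613)
7^512 ≡ 151^2 = 22801 ≡ 120 (mod 613)
612 = 512 + 64 + 32 + 4 in binary powers of 2.
So 7^612 ≡ 120 · 388 · 525 · 562 ≡ 1 (mod 613).
Since the result is 1, base 7 gives no evidence that 613 is composite.

1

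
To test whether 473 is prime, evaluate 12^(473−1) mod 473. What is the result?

12^1 ≡ 12 (mod 473)
12^2 ≡ 12^2 = 144 ≡ 144 (mod 473)
12^4 ≡ 144^2 = 20736 ≡ 397 (mod 473)
12^8 ≡ 397^2 = 157609 ≡ 100 (mod 473)
12^16 ≡ 100^2 = 10000 ≡ 67 (mod 473)
12^32 ≡ 67^2 = 4489 ≡ 232 (mod 473)
12^64 ≡ 232^2 = 53824 ≡ 375 (mod 473)
12^128 ≡ 375^2 = 140625 ≡ 144 (mod 473)
12^256 ≡ 144^2 = 20736 ≡ 397 (mod 473)
472 = 256 + 128 + 64 + 16 + 8 in binary powers of 2.
So 12^472 ≡ 397 · 144 · 375 · 67 · 100 ≡ 210 (mod 473).
Since 210 ≠ 1, base 12 is a Fermat witness: 473 is composite.

210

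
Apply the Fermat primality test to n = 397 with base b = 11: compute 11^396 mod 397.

1

11^1 ≡ 11 (mod 397)
11^2 ≡ 11^2 = 121 ≡ 121 (mod 397)
11^4 ≡ 121^2 = 14641 ≡ 349 (mod 397)
11^8 ≡ 349^2 = 121801 ≡ 319 (mod 397)
11^16 ≡ 319^2 = 101761 ≡ 129 (mod 397)
11^32 ≡ 129^2 = 16641 ≡ 364 (mod 397)
11^64 ≡ 364^2 = 132496 ≡ 295 (mod 397)
11^128 ≡ 295^2 = 87025 ≡ 82 (mod 397)
11^256 ≡ 82^2 = 6724 ≡ 372 (mod 397)
396 = 256 + 128 + 8 + 4 in binary powers of 2.
So 11^396 ≡ 372 · 82 · 319 · 349 ≡ 1 (mod 397).
Since the result is 1, base 11 gives no evidence that 397 is composite.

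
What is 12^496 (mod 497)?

79

12^1 ≡ 12 (mod 497)
12^2 ≡ 12^2 = 144 ≡ 144 (mod 497)
12^4 ≡ 144^2 = 20736 ≡ 359 (mod 497)
12^8 ≡ 359^2 = 128881 ≡ 158 (mod 497)
12^16 ≡ 158^2 = 24964 ≡ 114 (mod 497)
12^32 ≡ 114^2 = 12996 ≡ 74 (mod 497)
12^64 ≡ 74^2 = 5476 ≡ 9 (mod 497)
12^128 ≡ 9^2 = 81 ≡ 81 (mod 497)
12^256 ≡ 81^2 = 6561 ≡ 100 (mod 497)
496 = 256 + 128 + 64 + 32 + 16 in binary powers of 2.
So 12^496 ≡ 100 · 81 · 9 · 74 · 114 ≡ 79 (mod 497).
Since 79 ≠ 1, base 12 is a Fermat witness: 497 is composite.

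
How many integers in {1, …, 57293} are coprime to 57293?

Factor: 57293 = 23 · 47 · 53.
φ(57293) = (23−1) · (47−1) · (53−1) = 22 · 46 · 52 = 52624.

52624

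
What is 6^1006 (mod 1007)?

6^1 ≡ 6 (mod 1007)
6^2 ≡ 6^2 = 36 ≡ 36 (mod 1007)
6^4 ≡ 36^2 = 1296 ≡ 289 (mod 1007)
6^8 ≡ 289^2 = 83521 ≡ 947 (mod 1007)
6^16 ≡ 947^2 = 896809 ≡ 579 (mod 1007)
6^32 ≡ 579^2 = 335241 ≡ 917 (mod 1007)
6^64 ≡ 917^2 = 840889 ≡ 44 (mod 1007)
6^128 ≡ 44^2 = 1936 ≡ 929 (mod 1007)
6^256 ≡ 929^2 = 863041 ≡ 42 (mod 1007)
6^512 ≡ 42^2 = 1764 ≡ 757 (mod 1007)
1006 = 512 + 256 + 128 + 64 + 32 + 8 + 4 + 2 in binary powers of 2.
So 6^1006 ≡ 757 · 42 · 929 · 44 · 917 · 947 · 289 · 36 ≡ 598 (mod 1007).
Since 598 ≠ 1, base 6 is a Fermat witness: 1007 is composite.

598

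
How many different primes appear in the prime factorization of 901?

2

901 = 17 · 53
901 = 17 · 53, which has 2 distinct prime factors.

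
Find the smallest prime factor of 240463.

240463 is odd.
Digit sum 19, not divisible by 3.
Ends in 3: not divisible by 5.
7: 240463 = 7·34351 + 6
11: 240463 = 11·21860 + 3
13: 240463 = 13·18497 + 2
17: 240463 = 17·14144 + 15
19: 240463 = 19·12655 + 18
23: 240463 = 23·10454 + 21
29: 240463 = 29·8291 + 24
31: 240463 = 31·7756 + 27
37: 240463 = 37·6499

37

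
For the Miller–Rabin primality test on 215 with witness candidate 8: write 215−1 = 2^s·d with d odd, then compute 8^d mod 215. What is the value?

22

215 − 1 = 214 = 2^1 · 107, so d = 107.
8^1 ≡ 8 (mod 215)
8^2 ≡ 8^2 = 64 ≡ 64 (mod 215)
8^4 ≡ 64^2 = 4096 ≡ 11 (mod 215)
8^8 ≡ 11^2 = 121 ≡ 121 (mod 215)
8^16 ≡ 121^2 = 14641 ≡ 21 (mod 215)
8^32 ≡ 21^2 = 441 ≡ 11 (mod 215)
8^64 ≡ 11^2 = 121 ≡ 121 (mod 215)
107 = 64 + 32 + 8 + 2 + 1 in binary powers of 2.
So 8^107 ≡ 121 · 11 · 121 · 64 · 8 ≡ 22 (mod 215).
Squaring chain: 22; never reaches −1, so base 8 is a Miller–Rabin witness that 215 is composite.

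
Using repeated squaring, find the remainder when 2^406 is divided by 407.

284

2^1 ≡ 2 (mod 407)
2^2 ≡ 2^2 = 4 ≡ 4 (mod 407)
2^4 ≡ 4^2 = 16 ≡ 16 (mod 407)
2^8 ≡ 16^2 = 256 ≡ 256 (mod 407)
2^16 ≡ 256^2 = 65536 ≡ 9 (mod 407)
2^32 ≡ 9^2 = 81 ≡ 81 (mod 407)
2^64 ≡ 81^2 = 6561 ≡ 49 (mod 407)
2^128 ≡ 49^2 = 2401 ≡ 366 (mod 407)
2^256 ≡ 366^2 = 133956 ≡ 53 (mod 407)
406 = 256 + 128 + 16 + 4 + 2 in binary powers of 2.
So 2^406 ≡ 53 · 366 · 9 · 16 · 4 ≡ 284 (mod 407).
Since 284 ≠ 1, base 2 is a Fermat witness: 407 is composite.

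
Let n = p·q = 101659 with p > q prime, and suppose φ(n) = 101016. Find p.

367

φ(n) = (p−1)(q−1) = n − (p+q) + 1, so p + q = 101659 − 101016 + 1 = 644.
p and q are the roots of t² − 644t + 101659 = 0.
Discriminant: 644² − 4·101659 = 414736 − 406636 = 8100; √8100 = 90.
q = (644 − 90)/2 = 277, p = (644 + 90)/2 = 367.
Check: 277 · 367 = 101659.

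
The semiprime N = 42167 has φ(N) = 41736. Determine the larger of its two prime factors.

283

φ(n) = (p−1)(q−1) = n − (p+q) + 1, so p + q = 42167 − 41736 + 1 = 432.
p and q are the roots of t² − 432t + 42167 = 0.
Discriminant: 432² − 4·42167 = 186624 − 168668 = 17956; √17956 = 134.
q = (432 − 134)/2 = 149, p = (432 + 134)/2 = 283.
Check: 149 · 283 = 42167.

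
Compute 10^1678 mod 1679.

995

10^1 ≡ 10 (mod 1679)
10^2 ≡ 10^2 = 100 ≡ 100 (mod 1679)
10^4 ≡ 100^2 = 10000 ≡ 1605 (mod 1679)
10^8 ≡ 1605^2 = 2576025 ≡ 439 (mod 1679)
10^16 ≡ 439^2 = 192721 ≡ 1315 (mod 1679)
10^32 ≡ 1315^2 = 1729225 ≡ 1534 (mod 1679)
10^64 ≡ 1534^2 = 2353156 ≡ 877 (mod 1679)
10^128 ≡ 877^2 = 769129 ≡ 147 (mod 1679)
10^256 ≡ 147^2 = 21609 ≡ 1461 (mod 1679)
10^512 ≡ 1461^2 = 2134521 ≡ 512 (mod 1679)
10^1024 ≡ 512^2 = 262144 ≡ 220 (mod 1679)
1678 = 1024 + 512 + 128 + 8 + 4 + 2 in binary powers of 2.
So 10^1678 ≡ 220 · 512 · 147 · 439 · 1605 · 100 ≡ 995 (mod 1679).
Since 995 ≠ 1, base 10 is a Fermat witness: 1679 is composite.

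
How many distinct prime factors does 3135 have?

4

3135 = 3 · 1045
1045 = 5 · 209
209 = 11 · 19
3135 = 3 · 5 · 11 · 19, which has 4 distinct prime factors.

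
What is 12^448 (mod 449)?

1

12^1 ≡ 12 (mod 449)
12^2 ≡ 12^2 = 144 ≡ 144 (mod 449)
12^4 ≡ 144^2 = 20736 ≡ 82 (mod 449)
12^8 ≡ 82^2 = 6724 ≡ 438 (mod 449)
12^16 ≡ 438^2 = 191844 ≡ 121 (mod 449)
12^32 ≡ 121^2 = 14641 ≡ 273 (mod 449)
12^64 ≡ 273^2 = 74529 ≡ 444 (mod 449)
12^128 ≡ 444^2 = 197136 ≡ 25 (mod 449)
12^256 ≡ 25^2 = 625 ≡ 176 (mod 449)
448 = 256 + 128 + 64 in binary powers of 2.
So 12^448 ≡ 176 · 25 · 444 ≡ 1 (mod 449).
Since the result is 1, base 12 gives no evidence that 449 is composite.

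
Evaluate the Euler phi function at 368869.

Factor: 368869 = 31 · 73 · 163.
φ(368869) = (31−1) · (73−1) · (163−1) = 30 · 72 · 162 = 349920.

349920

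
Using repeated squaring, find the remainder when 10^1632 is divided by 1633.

1605

10^1 ≡ 10 (mod 1633)
10^2 ≡ 10^2 = 100 ≡ 100 (mod 1633)
10^4 ≡ 100^2 = 10000 ≡ 202 (mod 1633)
10^8 ≡ 202^2 = 40804 ≡ 1612 (mod 1633)
10^16 ≡ 1612^2 = 2598544 ≡ 441 (mod 1633)
10^32 ≡ 441^2 = 194481 ≡ 154 (mod 1633)
10^64 ≡ 154^2 = 23716 ≡ 854 (mod 1633)
10^128 ≡ 854^2 = 729316 ≡ 998 (mod 1633)
10^256 ≡ 998^2 = 996004 ≡ 1507 (mod 1633)
10^512 ≡ 1507^2 = 2271049 ≡ 1179 (mod 1633)
10^1024 ≡ 1179^2 = 1390041 ≡ 358 (mod 1633)
1632 = 1024 + 512 + 64 + 32 in binary powers of 2.
So 10^1632 ≡ 358 · 1179 · 854 · 154 ≡ 1605 (mod 1633).
Since 1605 ≠ 1, base 10 is a Fermat witness: 1633 is composite.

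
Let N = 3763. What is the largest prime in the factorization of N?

71

3763 = 53 · 71
71 is prime.
So 3763 = 53 · 71; the largest prime factor is 71.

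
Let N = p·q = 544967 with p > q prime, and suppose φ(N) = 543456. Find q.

φ(n) = (p−1)(q−1) = n − (p+q) + 1, so p + q = 544967 − 543456 + 1 = 1512.
p and q are the roots of t² − 1512t + 544967 = 0.
Discriminant: 1512² − 4·544967 = 2286144 − 2179868 = 106276; √106276 = 326.
q = (1512 − 326)/2 = 593, p = (1512 + 326)/2 = 919.
Check: 593 · 919 = 544967.

593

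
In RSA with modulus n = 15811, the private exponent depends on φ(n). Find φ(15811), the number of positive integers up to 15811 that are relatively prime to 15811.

Factor: 15811 = 97 · 163.
φ(15811) = (97−1) · (163−1) = 96 · 162 = 15552.

15552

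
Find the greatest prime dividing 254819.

97

254819 = 37 · 6887
6887 = 71 · 97
97 is prime.
So 254819 = 37 · 71 · 97; the largest prime factor is 97.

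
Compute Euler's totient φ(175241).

156640

Factor: 175241 = 11 · 89 · 179.
φ(175241) = (11−1) · (89−1) · (179−1) = 10 · 88 · 178 = 156640.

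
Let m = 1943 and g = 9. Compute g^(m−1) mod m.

1069

9^1 ≡ 9 (mod 1943)
9^2 ≡ 9^2 = 81 ≡ 81 (mod 1943)
9^4 ≡ 81^2 = 6561 ≡ 732 (mod 1943)
9^8 ≡ 732^2 = 535824 ≡ 1499 (mod 1943)
9^16 ≡ 1499^2 = 2247001 ≡ 893 (mod 1943)
9^32 ≡ 893^2 = 797449 ≡ 819 (mod 1943)
9^64 ≡ 819^2 = 670761 ≡ 426 (mod 1943)
9^128 ≡ 426^2 = 181476 ≡ 777 (mod 1943)
9^256 ≡ 777^2 = 603729 ≡ 1399 (mod 1943)
9^512 ≡ 1399^2 = 1957201 ≡ 600 (mod 1943)
9^1024 ≡ 600^2 = 360000 ≡ 545 (mod 1943)
1942 = 1024 + 512 + 256 + 128 + 16 + 4 + 2 in binary powers of 2.
So 9^1942 ≡ 545 · 600 · 1399 · 777 · 893 · 732 · 81 ≡ 1069 (mod 1943).
Since 1069 ≠ 1, base 9 is a Fermat witness: 1943 is composite.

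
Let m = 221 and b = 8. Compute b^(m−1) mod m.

118

8^1 ≡ 8 (mod 221)
8^2 ≡ 8^2 = 64 ≡ 64 (mod 221)
8^4 ≡ 64^2 = 4096 ≡ 118 (mod 221)
8^8 ≡ 118^2 = 13924 ≡ 1 (mod 221)
8^16 ≡ 1^2 = 1 ≡ 1 (mod 221)
8^32 ≡ 1^2 = 1 ≡ 1 (mod 221)
8^64 ≡ 1^2 = 1 ≡ 1 (mod 221)
8^128 ≡ 1^2 = 1 ≡ 1 (mod 221)
220 = 128 + 64 + 16 + 8 + 4 in binary powers of 2.
So 8^220 ≡ 1 · 1 · 1 · 1 · 118 ≡ 118 (mod 221).
Since 118 ≠ 1, base 8 is a Fermat witness: 221 is composite.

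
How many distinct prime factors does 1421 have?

1421 = 7^2 · 29
1421 = 7^2 · 29, which has 2 distinct prime factors.

2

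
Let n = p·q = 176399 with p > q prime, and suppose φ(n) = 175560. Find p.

421

φ(n) = (p−1)(q−1) = n − (p+q) + 1, so p + q = 176399 − 175560 + 1 = 840.
p and q are the roots of t² − 840t + 176399 = 0.
Discriminant: 840² − 4·176399 = 705600 − 705596 = 4; √4 = 2.
q = (840 − 2)/2 = 419, p = (840 + 2)/2 = 421.
Check: 419 · 421 = 176399.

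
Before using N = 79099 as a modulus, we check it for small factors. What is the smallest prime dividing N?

79099 is odd.
Digit sum 34, not divisible by 3.
Ends in 9: not divisible by 5.
7: 79099 = 7·11299 + 6
11: 79099 = 11·7190 + 9
13: 79099 = 13·6084 + 7
17: 79099 = 17·4652 + 15
19: 79099 = 19·4163 + 2
23: 79099 = 23·3439 + 2
29: 79099 = 29·2727 + 16
31: 79099 = 31·2551 + 18
37: 79099 = 37·2137 + 30
41: 79099 = 41·1929 + 10
43: 79099 = 43·1839 + 22
47: 79099 = 47·1682 + 45
53: 79099 = 53·1492 + 23
59: 79099 = 59·1340 + 39
61: 79099 = 61·1296 + 43
67: 79099 = 67·1180 + 39
71: 79099 = 71·1114 + 5
73: 79099 = 73·1083 + 40
79: 79099 = 79·1001 + 20
83: 79099 = 83·953

83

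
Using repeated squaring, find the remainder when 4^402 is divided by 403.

4^1 ≡ 4 (mod 403)
4^2 ≡ 4^2 = 16 ≡ 16 (mod 403)
4^4 ≡ 16^2 = 256 ≡ 256 (mod 403)
4^8 ≡ 256^2 = 65536 ≡ 250 (mod 403)
4^16 ≡ 250^2 = 62500 ≡ 35 (mod 403)
4^32 ≡ 35^2 = 1225 ≡ 16 (mod 403)
4^64 ≡ 16^2 = 256 ≡ 256 (mod 403)
4^128 ≡ 256^2 = 65536 ≡ 250 (mod 403)
4^256 ≡ 250^2 = 62500 ≡ 35 (mod 403)
402 = 256 + 128 + 16 + 2 in binary powers of 2.
So 4^402 ≡ 35 · 250 · 35 · 16 ≡ 326 (mod 403).
Since 326 ≠ 1, base 4 is a Fermat witness: 403 is composite.

326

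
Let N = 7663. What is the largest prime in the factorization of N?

7663 = 79 · 97
97 is prime.
So 7663 = 79 · 97; the largest prime factor is 97.

97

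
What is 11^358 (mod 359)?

1

11^1 ≡ 11 (mod 359)
11^2 ≡ 11^2 = 121 ≡ 121 (mod 359)
11^4 ≡ 121^2 = 14641 ≡ 281 (mod 359)
11^8 ≡ 281^2 = 78961 ≡ 340 (mod 359)
11^16 ≡ 340^2 = 115600 ≡ 2 (mod 359)
11^32 ≡ 2^2 = 4 ≡ 4 (mod 359)
11^64 ≡ 4^2 = 16 ≡ 16 (mod 359)
11^128 ≡ 16^2 = 256 ≡ 256 (mod 359)
11^256 ≡ 256^2 = 65536 ≡ 198 (mod 359)
358 = 256 + 64 + 32 + 4 + 2 in binary powers of 2.
So 11^358 ≡ 198 · 16 · 4 · 281 · 121 ≡ 1 (mod 359).
Since the result is 1, base 11 gives no evidence that 359 is composite.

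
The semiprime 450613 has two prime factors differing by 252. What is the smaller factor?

Since p = q + 252, we have 450613 = q(q + 252), so q² + 252q − 450613 = 0.
Discriminant: 252² + 4·450613 = 63504 + 1802452 = 1865956; √1865956 = 1366.
q = (−252 + 1366)/2 = 557, and p = q + 252 = 809.
Check: 557 · 809 = 450613.

557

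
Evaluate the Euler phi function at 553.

Factor: 553 = 7 · 79.
φ(553) = (7−1) · (79−1) = 6 · 78 = 468.

468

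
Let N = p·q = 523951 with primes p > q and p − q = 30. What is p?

Since p = q + 30, we have 523951 = q(q + 30), so q² + 30q − 523951 = 0.
Discriminant: 30² + 4·523951 = 900 + 2095804 = 2096704; √2096704 = 1448.
q = (−30 + 1448)/2 = 709, and p = q + 30 = 739.
Check: 709 · 739 = 523951.

739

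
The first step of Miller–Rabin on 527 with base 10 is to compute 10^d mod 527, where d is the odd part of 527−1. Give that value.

107

527 − 1 = 526 = 2^1 · 263, so d = 263.
10^1 ≡ 10 (mod 527)
10^2 ≡ 10^2 = 100 ≡ 100 (mod 527)
10^4 ≡ 100^2 = 10000 ≡ 514 (mod 527)
10^8 ≡ 514^2 = 264196 ≡ 169 (mod 527)
10^16 ≡ 169^2 = 28561 ≡ 103 (mod 527)
10^32 ≡ 103^2 = 10609 ≡ 69 (mod 527)
10^64 ≡ 69^2 = 4761 ≡ 18 (mod 527)
10^128 ≡ 18^2 = 324 ≡ 324 (mod 527)
10^256 ≡ 324^2 = 104976 ≡ 103 (mod 527)
263 = 256 + 4 + 2 + 1 in binary powers of 2.
So 10^263 ≡ 103 · 514 · 100 · 10 ≡ 107 (mod 527).
Squaring chain: 107; never reaches −1, so base 10 is a Miller–Rabin witness that 527 is composite.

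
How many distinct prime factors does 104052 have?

104052 = 2^2 · 26013
26013 = 3 · 8671
8671 = 13 · 667
667 = 23 · 29
104052 = 2^2 · 3 · 13 · 23 · 29, which has 5 distinct prime factors.

5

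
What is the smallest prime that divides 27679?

27679 is odd.
Digit sum 31, not divisible by 3.
Ends in 9: not divisible by 5.
7: 27679 = 7·3954 + 1
11: 27679 = 11·2516 + 3
13: 27679 = 13·2129 + 2
17: 27679 = 17·1628 + 3
19: 27679 = 19·1456 + 15
23: 27679 = 23·1203 + 10
29: 27679 = 29·954 + 13
31: 27679 = 31·892 + 27
37: 27679 = 37·748 + 3
41: 27679 = 41·675 + 4
43: 27679 = 43·643 + 30
47: 27679 = 47·588 + 43
53: 27679 = 53·522 + 13
59: 27679 = 59·469 + 8
61: 27679 = 61·453 + 46
67: 27679 = 67·413 + 8
71: 27679 = 71·389 + 60
73: 27679 = 73·379 + 12
79: 27679 = 79·350 + 29
83: 27679 = 83·333 + 40
89: 27679 = 89·311

89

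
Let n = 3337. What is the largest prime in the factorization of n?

71

3337 = 47 · 71
71 is prime.
So 3337 = 47 · 71; the largest prime factor is 71.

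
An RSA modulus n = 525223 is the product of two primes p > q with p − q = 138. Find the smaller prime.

659

Since p = q + 138, we have 525223 = q(q + 138), so q² + 138q − 525223 = 0.
Discriminant: 138² + 4·525223 = 19044 + 2100892 = 2119936; √2119936 = 1456.
q = (−138 + 1456)/2 = 659, and p = q + 138 = 797.
Check: 659 · 797 = 525223.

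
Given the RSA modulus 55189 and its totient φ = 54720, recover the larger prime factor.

φ(n) = (p−1)(q−1) = n − (p+q) + 1, so p + q = 55189 − 54720 + 1 = 470.
p and q are the roots of t² − 470t + 55189 = 0.
Discriminant: 470² − 4·55189 = 220900 − 220756 = 144; √144 = 12.
q = (470 − 12)/2 = 229, p = (470 + 12)/2 = 241.
Check: 229 · 241 = 55189.

241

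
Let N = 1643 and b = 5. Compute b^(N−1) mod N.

5^1 ≡ 5 (mod 1643)
5^2 ≡ 5^2 = 25 ≡ 25 (mod 1643)
5^4 ≡ 25^2 = 625 ≡ 625 (mod 1643)
5^8 ≡ 625^2 = 390625 ≡ 1234 (mod 1643)
5^16 ≡ 1234^2 = 1522756 ≡ 1338 (mod 1643)
5^32 ≡ 1338^2 = 1790244 ≡ 1017 (mod 1643)
5^64 ≡ 1017^2 = 1034289 ≡ 842 (mod 1643)
5^128 ≡ 842^2 = 708964 ≡ 831 (mod 1643)
5^256 ≡ 831^2 = 690561 ≡ 501 (mod 1643)
5^512 ≡ 501^2 = 251001 ≡ 1265 (mod 1643)
5^1024 ≡ 1265^2 = 1600225 ≡ 1586 (mod 1643)
1642 = 1024 + 512 + 64 + 32 + 8 + 2 in binary powers of 2.
So 5^1642 ≡ 1586 · 1265 · 842 · 1017 · 1234 · 25 ≡ 594 (mod 1643).
Since 594 ≠ 1, base 5 is a Fermat witness: 1643 is composite.

594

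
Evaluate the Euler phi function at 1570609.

Factor: 1570609 = 83 · 127 · 149.
φ(1570609) = (83−1) · (127−1) · (149−1) = 82 · 126 · 148 = 1529136.

1529136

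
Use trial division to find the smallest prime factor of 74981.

97

74981 is odd.
Digit sum 29, not divisible by 3.
Ends in 1: not divisible by 5.
7: 74981 = 7·10711 + 4
11: 74981 = 11·6816 + 5
13: 74981 = 13·5767 + 10
17: 74981 = 17·4410 + 11
19: 74981 = 19·3946 + 7
23: 74981 = 23·3260 + 1
29: 74981 = 29·2585 + 16
31: 74981 = 31·2418 + 23
37: 74981 = 37·2026 + 19
41: 74981 = 41·1828 + 33
43: 74981 = 43·1743 + 32
47: 74981 = 47·1595 + 16
53: 74981 = 53·1414 + 39
59: 74981 = 59·1270 + 51
61: 74981 = 61·1229 + 12
67: 74981 = 67·1119 + 8
71: 74981 = 71·1056 + 5
73: 74981 = 73·1027 + 10
79: 74981 = 79·949 + 10
83: 74981 = 83·903 + 32
89: 74981 = 89·842 + 43
97: 74981 = 97·773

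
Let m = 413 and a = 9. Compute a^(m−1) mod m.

205

9^1 ≡ 9 (mod 413)
9^2 ≡ 9^2 = 81 ≡ 81 (mod 413)
9^4 ≡ 81^2 = 6561 ≡ 366 (mod 413)
9^8 ≡ 366^2 = 133956 ≡ 144 (mod 413)
9^16 ≡ 144^2 = 20736 ≡ 86 (mod 413)
9^32 ≡ 86^2 = 7396 ≡ 375 (mod 413)
9^64 ≡ 375^2 = 140625 ≡ 205 (mod 413)
9^128 ≡ 205^2 = 42025 ≡ 312 (mod 413)
9^256 ≡ 312^2 = 97344 ≡ 289 (mod 413)
412 = 256 + 128 + 16 + 8 + 4 in binary powers of 2.
So 9^412 ≡ 289 · 312 · 86 · 144 · 366 ≡ 205 (mod 413).
Since 205 ≠ 1, base 9 is a Fermat witness: 413 is composite.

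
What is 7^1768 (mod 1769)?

1154

7^1 ≡ 7 (mod 1769)
7^2 ≡ 7^2 = 49 ≡ 49 (mod 1769)
7^4 ≡ 49^2 = 2401 ≡ 632 (mod 1769)
7^8 ≡ 632^2 = 399424 ≡ 1399 (mod 1769)
7^16 ≡ 1399^2 = 1957201 ≡ 687 (mod 1769)
7^32 ≡ 687^2 = 471969 ≡ 1415 (mod 1769)
7^64 ≡ 1415^2 = 2002225 ≡ 1486 (mod 1769)
7^128 ≡ 1486^2 = 2208196 ≡ 484 (mod 1769)
7^256 ≡ 484^2 = 234256 ≡ 748 (mod 1769)
7^512 ≡ 748^2 = 559504 ≡ 500 (mod 1769)
7^1024 ≡ 500^2 = 250000 ≡ 571 (mod 1769)
1768 = 1024 + 512 + 128 + 64 + 32 + 8 in binary powers of 2.
So 7^1768 ≡ 571 · 500 · 484 · 1486 · 1415 · 1399 ≡ 1154 (mod 1769).
Since 1154 ≠ 1, base 7 is a Fermat witness: 1769 is composite.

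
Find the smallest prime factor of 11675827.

11675827 is odd.
Digit sum 37, not divisible by 3.
Ends in 7: not divisible by 5.
7: 11675827 = 7·1667975 + 2
11: 11675827 = 11·1061438 + 9
13: 11675827 = 13·898140 + 7
17: 11675827 = 17·686813 + 6
19: 11675827 = 19·614517 + 4
23: 11675827 = 23·507644 + 15
29: 11675827 = 29·402614 + 21
31: 11675827 = 31·376639 + 18
37: 11675827 = 37·315562 + 33
41: 11675827 = 41·284776 + 11
43: 11675827 = 43·271530 + 37
47: 11675827 = 47·248421 + 40
53: 11675827 = 53·220298 + 33
59: 11675827 = 59·197895 + 22
61: 11675827 = 61·191407

61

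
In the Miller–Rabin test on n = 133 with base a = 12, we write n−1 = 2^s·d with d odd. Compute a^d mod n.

132

133 − 1 = 132 = 2^2 · 33, so d = 33.
12^1 ≡ 12 (mod 133)
12^2 ≡ 12^2 = 144 ≡ 11 (mod 133)
12^4 ≡ 11^2 = 121 ≡ 121 (mod 133)
12^8 ≡ 121^2 = 14641 ≡ 11 (mod 133)
12^16 ≡ 11^2 = 121 ≡ 121 (mod 133)
12^32 ≡ 121^2 = 14641 ≡ 11 (mod 133)
33 = 32 + 1 in binary powers of 2.
So 12^33 ≡ 11 · 12 ≡ 132 (mod 133).
Since 12^d ≡ 132 (mod 133), base 12 does not prove 133 composite.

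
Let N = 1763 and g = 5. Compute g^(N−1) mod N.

1665

5^1 ≡ 5 (mod 1763)
5^2 ≡ 5^2 = 25 ≡ 25 (mod 1763)
5^4 ≡ 25^2 = 625 ≡ 625 (mod 1763)
5^8 ≡ 625^2 = 390625 ≡ 1002 (mod 1763)
5^16 ≡ 1002^2 = 1004004 ≡ 857 (mod 1763)
5^32 ≡ 857^2 = 734449 ≡ 1041 (mod 1763)
5^64 ≡ 1041^2 = 1083681 ≡ 1199 (mod 1763)
5^128 ≡ 1199^2 = 1437601 ≡ 756 (mod 1763)
5^256 ≡ 756^2 = 571536 ≡ 324 (mod 1763)
5^512 ≡ 324^2 = 104976 ≡ 959 (mod 1763)
5^1024 ≡ 959^2 = 919681 ≡ 1158 (mod 1763)
1762 = 1024 + 512 + 128 + 64 + 32 + 2 in binary powers of 2.
So 5^1762 ≡ 1158 · 959 · 756 · 1199 · 1041 · 25 ≡ 1665 (mod 1763).
Since 1665 ≠ 1, base 5 is a Fermat witness: 1763 is composite.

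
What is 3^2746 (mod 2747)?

3^1 ≡ 3 (mod 2747)
3^2 ≡ 3^2 = 9 ≡ 9 (mod 2747)
3^4 ≡ 9^2 = 81 ≡ 81 (mod 2747)
3^8 ≡ 81^2 = 6561 ≡ 1067 (mod 2747)
3^16 ≡ 1067^2 = 1138489 ≡ 1231 (mod 2747)
3^32 ≡ 1231^2 = 1515361 ≡ 1764 (mod 2747)
3^64 ≡ 1764^2 = 3111696 ≡ 2092 (mod 2747)
3^128 ≡ 2092^2 = 4376464 ≡ 493 (mod 2747)
3^256 ≡ 493^2 = 243049 ≡ 1313 (mod 2747)
3^512 ≡ 1313^2 = 1723969 ≡ 1600 (mod 2747)
3^1024 ≡ 1600^2 = 2560000 ≡ 2543 (mod 2747)
3^2048 ≡ 2543^2 = 6466849 ≡ 411 (mod 2747)
2746 = 2048 + 512 + 128 + 32 + 16 + 8 + 2 in binary powers of 2.
So 3^2746 ≡ 411 · 1600 · 493 · 1764 · 1231 · 1067 · 9 ≡ 91 (mod 2747).
Since 91 ≠ 1, base 3 is a Fermat witness: 2747 is composite.

91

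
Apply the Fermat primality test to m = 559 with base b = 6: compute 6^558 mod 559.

6^1 ≡ 6 (mod 559)
6^2 ≡ 6^2 = 36 ≡ 36 (mod 559)
6^4 ≡ 36^2 = 1296 ≡ 178 (mod 559)
6^8 ≡ 178^2 = 31684 ≡ 380 (mod 559)
6^16 ≡ 380^2 = 144400 ≡ 178 (mod 559)
6^32 ≡ 178^2 = 31684 ≡ 380 (mod 559)
6^64 ≡ 380^2 = 144400 ≡ 178 (mod 559)
6^128 ≡ 178^2 = 31684 ≡ 380 (mod 559)
6^256 ≡ 380^2 = 144400 ≡ 178 (mod 559)
6^512 ≡ 178^2 = 31684 ≡ 380 (mod 559)
558 = 512 + 32 + 8 + 4 + 2 in binary powers of 2.
So 6^558 ≡ 380 · 380 · 380 · 178 · 36 ≡ 259 (mod 559).
Since 259 ≠ 1, base 6 is a Fermat witness: 559 is composite.

259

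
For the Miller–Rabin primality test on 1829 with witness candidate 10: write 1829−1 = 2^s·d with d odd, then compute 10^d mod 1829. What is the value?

1043

1829 − 1 = 1828 = 2^2 · 457, so d = 457.
10^1 ≡ 10 (mod 1829)
10^2 ≡ 10^2 = 100 ≡ 100 (mod 1829)
10^4 ≡ 100^2 = 10000 ≡ 855 (mod 1829)
10^8 ≡ 855^2 = 731025 ≡ 1254 (mod 1829)
10^16 ≡ 1254^2 = 1572516 ≡ 1405 (mod 1829)
10^32 ≡ 1405^2 = 1974025 ≡ 534 (mod 1829)
10^64 ≡ 534^2 = 285156 ≡ 1661 (mod 1829)
10^128 ≡ 1661^2 = 2758921 ≡ 789 (mod 1829)
10^256 ≡ 789^2 = 622521 ≡ 661 (mod 1829)
457 = 256 + 128 + 64 + 8 + 1 in binary powers of 2.
So 10^457 ≡ 661 · 789 · 1661 · 1254 · 10 ≡ 1043 (mod 1829).
Squaring chain: 1043 → 1423; never reaches −1, so base 10 is a Miller–Rabin witness that 1829 is composite.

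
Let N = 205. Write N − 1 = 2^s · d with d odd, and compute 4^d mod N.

4

205 − 1 = 204 = 2^2 · 51, so d = 51.
4^1 ≡ 4 (mod 205)
4^2 ≡ 4^2 = 16 ≡ 16 (mod 205)
4^4 ≡ 16^2 = 256 ≡ 51 (mod 205)
4^8 ≡ 51^2 = 2601 ≡ 141 (mod 205)
4^16 ≡ 141^2 = 19881 ≡ 201 (mod 205)
4^32 ≡ 201^2 = 40401 ≡ 16 (mod 205)
51 = 32 + 16 + 2 + 1 in binary powers of 2.
So 4^51 ≡ 16 · 201 · 16 · 4 ≡ 4 (mod 205).
Squaring chain: 4 → 16; never reaches −1, so base 4 is a Miller–Rabin witness that 205 is composite.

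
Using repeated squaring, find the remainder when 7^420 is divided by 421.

7^1 ≡ 7 (mod 421)
7^2 ≡ 7^2 = 49 ≡ 49 (mod 421)
7^4 ≡ 49^2 = 2401 ≡ 296 (mod 421)
7^8 ≡ 296^2 = 87616 ≡ 48 (mod 421)
7^16 ≡ 48^2 = 2304 ≡ 199 (mod 421)
7^32 ≡ 199^2 = 39601 ≡ 27 (mod 421)
7^64 ≡ 27^2 = 729 ≡ 308 (mod 421)
7^128 ≡ 308^2 = 94864 ≡ 139 (mod 421)
7^256 ≡ 139^2 = 19321 ≡ 376 (mod 421)
420 = 256 + 128 + 32 + 4 in binary powers of 2.
So 7^420 ≡ 376 · 139 · 27 · 296 ≡ 1 (mod 421).
Since the result is 1, base 7 gives no evidence that 421 is composite.

1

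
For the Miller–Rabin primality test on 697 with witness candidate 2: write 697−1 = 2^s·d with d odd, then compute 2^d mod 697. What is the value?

128

697 − 1 = 696 = 2^3 · 87, so d = 87.
2^1 ≡ 2 (mod 697)
2^2 ≡ 2^2 = 4 ≡ 4 (mod 697)
2^4 ≡ 4^2 = 16 ≡ 16 (mod 697)
2^8 ≡ 16^2 = 256 ≡ 256 (mod 697)
2^16 ≡ 256^2 = 65536 ≡ 18 (mod 697)
2^32 ≡ 18^2 = 324 ≡ 324 (mod 697)
2^64 ≡ 324^2 = 104976 ≡ 426 (mod 697)
87 = 64 + 16 + 4 + 2 + 1 in binary powers of 2.
So 2^87 ≡ 426 · 18 · 16 · 4 · 2 ≡ 128 (mod 697).
Squaring chain: 128 → 353 → 543; never reaches −1, so base 2 is a Miller–Rabin witness that 697 is composite.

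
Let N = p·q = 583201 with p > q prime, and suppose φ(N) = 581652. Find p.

φ(n) = (p−1)(q−1) = n − (p+q) + 1, so p + q = 583201 − 581652 + 1 = 1550.
p and q are the roots of t² − 1550t + 583201 = 0.
Discriminant: 1550² − 4·583201 = 2402500 − 2332804 = 69696; √69696 = 264.
q = (1550 − 264)/2 = 643, p = (1550 + 264)/2 = 907.
Check: 643 · 907 = 583201.

907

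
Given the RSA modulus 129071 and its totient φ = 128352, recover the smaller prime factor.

337

φ(n) = (p−1)(q−1) = n − (p+q) + 1, so p + q = 129071 − 128352 + 1 = 720.
p and q are the roots of t² − 720t + 129071 = 0.
Discriminant: 720² − 4·129071 = 518400 − 516284 = 2116; √2116 = 46.
q = (720 − 46)/2 = 337, p = (720 + 46)/2 = 383.
Check: 337 · 383 = 129071.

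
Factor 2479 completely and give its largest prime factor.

67

2479 = 37 · 67
67 is prime.
So 2479 = 37 · 67; the largest prime factor is 67.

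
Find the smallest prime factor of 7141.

7141 is odd.
Digit sum 13, not divisible by 3.
Ends in 1: not divisible by 5.
7: 7141 = 7·1020 + 1
11: 7141 = 11·649 + 2
13: 7141 = 13·549 + 4
17: 7141 = 17·420 + 1
19: 7141 = 19·375 + 16
23: 7141 = 23·310 + 11
29: 7141 = 29·246 + 7
31: 7141 = 31·230 + 11
37: 7141 = 37·193

37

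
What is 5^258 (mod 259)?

85

5^1 ≡ 5 (mod 259)
5^2 ≡ 5^2 = 25 ≡ 25 (mod 259)
5^4 ≡ 25^2 = 625 ≡ 107 (mod 259)
5^8 ≡ 107^2 = 11449 ≡ 53 (mod 259)
5^16 ≡ 53^2 = 2809 ≡ 219 (mod 259)
5^32 ≡ 219^2 = 47961 ≡ 46 (mod 259)
5^64 ≡ 46^2 = 2116 ≡ 44 (mod 259)
5^128 ≡ 44^2 = 1936 ≡ 123 (mod 259)
5^256 ≡ 123^2 = 15129 ≡ 107 (mod 259)
258 = 256 + 2 in binary powers of 2.
So 5^258 ≡ 107 · 25 ≡ 85 (mod 259).
Since 85 ≠ 1, base 5 is a Fermat witness: 259 is composite.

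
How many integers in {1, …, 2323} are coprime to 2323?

Factor: 2323 = 23 · 101.
φ(2323) = (23−1) · (101−1) = 22 · 100 = 2200.

2200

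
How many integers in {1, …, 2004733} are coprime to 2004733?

1974336

Factor: 2004733 = 113^2 · 157.
φ(2004733) = 113^1·(113−1) · (157−1) = 12656 · 156 = 1974336.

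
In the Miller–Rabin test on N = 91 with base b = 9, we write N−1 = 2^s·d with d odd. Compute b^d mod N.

1

91 − 1 = 90 = 2^1 · 45, so d = 45.
9^1 ≡ 9 (mod 91)
9^2 ≡ 9^2 = 81 ≡ 81 (mod 91)
9^4 ≡ 81^2 = 6561 ≡ 9 (mod 91)
9^8 ≡ 9^2 = 81 ≡ 81 (mod 91)
9^16 ≡ 81^2 = 6561 ≡ 9 (mod 91)
9^32 ≡ 9^2 = 81 ≡ 81 (mod 91)
45 = 32 + 8 + 4 + 1 in binary powers of 2.
So 9^45 ≡ 81 · 81 · 9 · 9 ≡ 1 (mod 91).
Since 9^d ≡ 1 (mod 91), base 9 does not prove 91 composite.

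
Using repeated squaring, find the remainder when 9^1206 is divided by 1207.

9^1 ≡ 9 (mod 1207)
9^2 ≡ 9^2 = 81 ≡ 81 (mod 1207)
9^4 ≡ 81^2 = 6561 ≡ 526 (mod 1207)
9^8 ≡ 526^2 = 276676 ≡ 273 (mod 1207)
9^16 ≡ 273^2 = 74529 ≡ 902 (mod 1207)
9^32 ≡ 902^2 = 813604 ≡ 86 (mod 1207)
9^64 ≡ 86^2 = 7396 ≡ 154 (mod 1207)
9^128 ≡ 154^2 = 23716 ≡ 783 (mod 1207)
9^256 ≡ 783^2 = 613089 ≡ 1140 (mod 1207)
9^512 ≡ 1140^2 = 1299600 ≡ 868 (mod 1207)
9^1024 ≡ 868^2 = 753424 ≡ 256 (mod 1207)
1206 = 1024 + 128 + 32 + 16 + 4 + 2 in binary powers of 2.
So 9^1206 ≡ 256 · 783 · 86 · 902 · 526 · 81 ≡ 973 (mod 1207).
Since 973 ≠ 1, base 9 is a Fermat witness: 1207 is composite.

973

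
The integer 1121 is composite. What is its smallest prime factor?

1121 is odd.
Digit sum 5, not divisible by 3.
Ends in 1: not divisible by 5.
7: 1121 = 7·160 + 1
11: 1121 = 11·101 + 10
13: 1121 = 13·86 + 3
17: 1121 = 17·65 + 16
19: 1121 = 19·59

19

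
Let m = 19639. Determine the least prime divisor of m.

41

19639 is odd.
Digit sum 28, not divisible by 3.
Ends in 9: not divisible by 5.
7: 19639 = 7·2805 + 4
11: 19639 = 11·1785 + 4
13: 19639 = 13·1510 + 9
17: 19639 = 17·1155 + 4
19: 19639 = 19·1033 + 12
23: 19639 = 23·853 + 20
29: 19639 = 29·677 + 6
31: 19639 = 31·633 + 16
37: 19639 = 37·530 + 29
41: 19639 = 41·479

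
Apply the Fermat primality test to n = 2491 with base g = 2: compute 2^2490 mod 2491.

2^1 ≡ 2 (mod 2491)
2^2 ≡ 2^2 = 4 ≡ 4 (mod 2491)
2^4 ≡ 4^2 = 16 ≡ 16 (mod 2491)
2^8 ≡ 16^2 = 256 ≡ 256 (mod 2491)
2^16 ≡ 256^2 = 65536 ≡ 770 (mod 2491)
2^32 ≡ 770^2 = 592900 ≡ 42 (mod 2491)
2^64 ≡ 42^2 = 1764 ≡ 1764 (mod 2491)
2^128 ≡ 1764^2 = 3111696 ≡ 437 (mod 2491)
2^256 ≡ 437^2 = 190969 ≡ 1653 (mod 2491)
2^512 ≡ 1653^2 = 2732409 ≡ 2273 (mod 2491)
2^1024 ≡ 2273^2 = 5166529 ≡ 195 (mod 2491)
2^2048 ≡ 195^2 = 38025 ≡ 660 (mod 2491)
2490 = 2048 + 256 + 128 + 32 + 16 + 8 + 2 in binary powers of 2.
So 2^2490 ≡ 660 · 1653 · 437 · 42 · 770 · 256 · 4 ≡ 2414 (mod 2491).
Since 2414 ≠ 1, base 2 is a Fermat witness: 2491 is composite.

2414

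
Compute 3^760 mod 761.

3^1 ≡ 3 (mod 761)
3^2 ≡ 3^2 = 9 ≡ 9 (mod 761)
3^4 ≡ 9^2 = 81 ≡ 81 (mod 761)
3^8 ≡ 81^2 = 6561 ≡ 473 (mod 761)
3^16 ≡ 473^2 = 223729 ≡ 756 (mod 761)
3^32 ≡ 756^2 = 571536 ≡ 25 (mod 761)
3^64 ≡ 25^2 = 625 ≡ 625 (mod 761)
3^128 ≡ 625^2 = 390625 ≡ 232 (mod 761)
3^256 ≡ 232^2 = 53824 ≡ 554 (mod 761)
3^512 ≡ 554^2 = 306916 ≡ 233 (mod 761)
760 = 512 + 128 + 64 + 32 + 16 + 8 in binary powers of 2.
So 3^760 ≡ 233 · 232 · 625 · 25 · 756 · 473 ≡ 1 (mod 761).
Since the result is 1, base 3 gives no evidence that 761 is composite.

1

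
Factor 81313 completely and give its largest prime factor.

81313 = 31 · 2623
2623 = 43 · 61
61 is prime.
So 81313 = 31 · 43 · 61; the largest prime factor is 61.

61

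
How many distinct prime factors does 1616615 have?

6

1616615 = 5 · 323323
323323 = 7 · 46189
46189 = 11 · 4199
4199 = 13 · 323
323 = 17 · 19
1616615 = 5 · 7 · 11 · 13 · 17 · 19, which has 6 distinct prime factors.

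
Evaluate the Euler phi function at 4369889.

Factor: 4369889 = 137 · 167 · 191.
φ(4369889) = (137−1) · (167−1) · (191−1) = 136 · 166 · 190 = 4289440.

4289440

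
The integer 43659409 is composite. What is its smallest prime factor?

97

43659409 is odd.
Digit sum 40, not divisible by 3.
Ends in 9: not divisible by 5.
7: 43659409 = 7·6237058 + 3
11: 43659409 = 11·3969037 + 2
13: 43659409 = 13·3358416 + 1
17: 43659409 = 17·2568200 + 9
19: 43659409 = 19·2297863 + 12
23: 43659409 = 23·1898235 + 4
29: 43659409 = 29·1505496 + 25
31: 43659409 = 31·1408368 + 1
37: 43659409 = 37·1179984 + 1
41: 43659409 = 41·1064863 + 26
43: 43659409 = 43·1015335 + 4
47: 43659409 = 47·928923 + 28
53: 43659409 = 53·823762 + 23
59: 43659409 = 59·739989 + 58
61: 43659409 = 61·715728 + 1
67: 43659409 = 67·651632 + 65
71: 43659409 = 71·614921 + 18
73: 43659409 = 73·598074 + 7
79: 43659409 = 79·552650 + 59
83: 43659409 = 83·526016 + 81
89: 43659409 = 89·490555 + 14
97: 43659409 = 97·450097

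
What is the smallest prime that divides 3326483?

3326483 is odd.
Digit sum 29, not divisible by 3.
Ends in 3: not divisible by 5.
7: 3326483 = 7·475211 + 6
11: 3326483 = 11·302407 + 6
13: 3326483 = 13·255883 + 4
17: 3326483 = 17·195675 + 8
19: 3326483 = 19·175078 + 1
23: 3326483 = 23·144629 + 16
29: 3326483 = 29·114706 + 9
31: 3326483 = 31·107305 + 28
37: 3326483 = 37·89904 + 35
41: 3326483 = 41·81133 + 30
43: 3326483 = 43·77360 + 3
47: 3326483 = 47·70776 + 11
53: 3326483 = 53·62763 + 44
59: 3326483 = 59·56381 + 4
61: 3326483 = 61·54532 + 31
67: 3326483 = 67·49649

67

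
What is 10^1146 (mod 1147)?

963

10^1 ≡ 10 (mod 1147)
10^2 ≡ 10^2 = 100 ≡ 100 (mod 1147)
10^4 ≡ 100^2 = 10000 ≡ 824 (mod 1147)
10^8 ≡ 824^2 = 678976 ≡ 1099 (mod 1147)
10^16 ≡ 1099^2 = 1207801 ≡ 10 (mod 1147)
10^32 ≡ 10^2 = 100 ≡ 100 (mod 1147)
10^64 ≡ 100^2 = 10000 ≡ 824 (mod 1147)
10^128 ≡ 824^2 = 678976 ≡ 1099 (mod 1147)
10^256 ≡ 1099^2 = 1207801 ≡ 10 (mod 1147)
10^512 ≡ 10^2 = 100 ≡ 100 (mod 1147)
10^1024 ≡ 100^2 = 10000 ≡ 824 (mod 1147)
1146 = 1024 + 64 + 32 + 16 + 8 + 2 in binary powers of 2.
So 10^1146 ≡ 824 · 824 · 100 · 10 · 1099 · 100 ≡ 963 (mod 1147).
Since 963 ≠ 1, base 10 is a Fermat witness: 1147 is composite.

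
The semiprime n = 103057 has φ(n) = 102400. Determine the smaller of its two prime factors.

φ(n) = (p−1)(q−1) = n − (p+q) + 1, so p + q = 103057 − 102400 + 1 = 658.
p and q are the roots of t² − 658t + 103057 = 0.
Discriminant: 658² − 4·103057 = 432964 − 412228 = 20736; √20736 = 144.
q = (658 − 144)/2 = 257, p = (658 + 144)/2 = 401.
Check: 257 · 401 = 103057.

257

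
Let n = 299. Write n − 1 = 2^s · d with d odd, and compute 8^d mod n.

151

299 − 1 = 298 = 2^1 · 149, so d = 149.
8^1 ≡ 8 (mod 299)
8^2 ≡ 8^2 = 64 ≡ 64 (mod 299)
8^4 ≡ 64^2 = 4096 ≡ 209 (mod 299)
8^8 ≡ 209^2 = 43681 ≡ 27 (mod 299)
8^16 ≡ 27^2 = 729 ≡ 131 (mod 299)
8^32 ≡ 131^2 = 17161 ≡ 118 (mod 299)
8^64 ≡ 118^2 = 13924 ≡ 170 (mod 299)
8^128 ≡ 170^2 = 28900 ≡ 196 (mod 299)
149 = 128 + 16 + 4 + 1 in binary powers of 2.
So 8^149 ≡ 196 · 131 · 209 · 8 ≡ 151 (mod 299).
Squaring chain: 151; never reaches −1, so base 8 is a Miller–Rabin witness that 299 is composite.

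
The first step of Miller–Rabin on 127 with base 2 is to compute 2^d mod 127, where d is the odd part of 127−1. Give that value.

127 − 1 = 126 = 2^1 · 63, so d = 63.
2^1 ≡ 2 (mod 127)
2^2 ≡ 2^2 = 4 ≡ 4 (mod 127)
2^4 ≡ 4^2 = 16 ≡ 16 (mod 127)
2^8 ≡ 16^2 = 256 ≡ 2 (mod 127)
2^16 ≡ 2^2 = 4 ≡ 4 (mod 127)
2^32 ≡ 4^2 = 16 ≡ 16 (mod 127)
63 = 32 + 16 + 8 + 4 + 2 + 1 in binary powers of 2.
So 2^63 ≡ 16 · 4 · 2 · 16 · 4 · 2 ≡ 1 (mod 127).
Since 2^d ≡ 1 (mod 127), base 2 does not prove 127 composite.

1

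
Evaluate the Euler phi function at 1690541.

1640080

Factor: 1690541 = 53 · 167 · 191.
φ(1690541) = (53−1) · (167−1) · (191−1) = 52 · 166 · 190 = 1640080.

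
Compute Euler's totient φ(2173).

Factor: 2173 = 41 · 53.
φ(2173) = (41−1) · (53−1) = 40 · 52 = 2080.

2080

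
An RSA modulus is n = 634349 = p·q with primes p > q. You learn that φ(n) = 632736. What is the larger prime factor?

φ(n) = (p−1)(q−1) = n − (p+q) + 1, so p + q = 634349 − 632736 + 1 = 1614.
p and q are the roots of t² − 1614t + 634349 = 0.
Discriminant: 1614² − 4·634349 = 2604996 − 2537396 = 67600; √67600 = 260.
q = (1614 − 260)/2 = 677, p = (1614 + 260)/2 = 937.
Check: 677 · 937 = 634349.

937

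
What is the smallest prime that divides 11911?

11911 is odd.
Digit sum 13, not divisible by 3.
Ends in 1: not divisible by 5.
7: 11911 = 7·1701 + 4
11: 11911 = 11·1082 + 9
13: 11911 = 13·916 + 3
17: 11911 = 17·700 + 11
19: 11911 = 19·626 + 17
23: 11911 = 23·517 + 20
29: 11911 = 29·410 + 21
31: 11911 = 31·384 + 7
37: 11911 = 37·321 + 34
41: 11911 = 41·290 + 21
43: 11911 = 43·277

43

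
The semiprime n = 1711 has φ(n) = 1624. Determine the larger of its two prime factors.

φ(n) = (p−1)(q−1) = n − (p+q) + 1, so p + q = 1711 − 1624 + 1 = 88.
p and q are the roots of t² − 88t + 1711 = 0.
Discriminant: 88² − 4·1711 = 7744 − 6844 = 900; √900 = 30.
q = (88 − 30)/2 = 29, p = (88 + 30)/2 = 59.
Check: 29 · 59 = 1711.

59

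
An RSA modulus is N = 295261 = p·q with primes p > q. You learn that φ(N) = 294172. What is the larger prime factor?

φ(n) = (p−1)(q−1) = n − (p+q) + 1, so p + q = 295261 − 294172 + 1 = 1090.
p and q are the roots of t² − 1090t + 295261 = 0.
Discriminant: 1090² − 4·295261 = 1188100 − 1181044 = 7056; √7056 = 84.
q = (1090 − 84)/2 = 503, p = (1090 + 84)/2 = 587.
Check: 503 · 587 = 295261.

587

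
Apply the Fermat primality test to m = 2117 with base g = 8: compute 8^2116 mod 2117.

8^1 ≡ 8 (mod 2117)
8^2 ≡ 8^2 = 64 ≡ 64 (mod 2117)
8^4 ≡ 64^2 = 4096 ≡ 1979 (mod 2117)
8^8 ≡ 1979^2 = 3916441 ≡ 2108 (mod 2117)
8^16 ≡ 2108^2 = 4443664 ≡ 81 (mod 2117)
8^32 ≡ 81^2 = 6561 ≡ 210 (mod 2117)
8^64 ≡ 210^2 = 44100 ≡ 1760 (mod 2117)
8^128 ≡ 1760^2 = 3097600 ≡ 429 (mod 2117)
8^256 ≡ 429^2 = 184041 ≡ 1979 (mod 2117)
8^512 ≡ 1979^2 = 3916441 ≡ 2108 (mod 2117)
8^1024 ≡ 2108^2 = 4443664 ≡ 81 (mod 2117)
8^2048 ≡ 81^2 = 6561 ≡ 210 (mod 2117)
2116 = 2048 + 64 + 4 in binary powers of 2.
So 8^2116 ≡ 210 · 1760 · 1979 ≡ 81 (mod 2117).
Since 81 ≠ 1, base 8 is a Fermat witness: 2117 is composite.

81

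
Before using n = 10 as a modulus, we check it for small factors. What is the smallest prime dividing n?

2

10 is even: 2 divides it.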